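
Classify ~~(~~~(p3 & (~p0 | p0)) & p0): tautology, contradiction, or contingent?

contingent

~~(~~~(p3 & (~p0 | p0)) & p0)
= ~~(~(p3 & (~p0 | p0)) & p0)   (double negation)
= ~(p3 & (~p0 | p0)) & p0   (double negation)
= ~p3 & p0   (complement / identity)
This depends on p0, p3, so it is not a constant.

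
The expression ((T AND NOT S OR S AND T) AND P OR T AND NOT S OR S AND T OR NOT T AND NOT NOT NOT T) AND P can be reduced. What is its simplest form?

((T AND NOT S OR S AND T) AND P OR T AND NOT S OR S AND T OR NOT T AND NOT NOT NOT T) AND P
= (T AND NOT S OR S AND T OR NOT T AND NOT NOT NOT T) AND P   (absorption)
= (T OR NOT T AND NOT NOT NOT T) AND P   (distribution)
= (T OR NOT T AND NOT T) AND P   (double negation)
= (T OR NOT T) AND P   (idempotence)
= P   (complement / identity)

P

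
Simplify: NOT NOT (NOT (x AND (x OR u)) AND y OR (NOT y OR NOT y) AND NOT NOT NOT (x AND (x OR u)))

NOT NOT (NOT (x AND (x OR u)) AND y OR (NOT y OR NOT y) AND NOT NOT NOT (x AND (x OR u)))
= NOT NOT (NOT (x AND (x OR u)) AND y OR NOT y AND NOT NOT NOT (x AND (x OR u)))   [idempotence]
= NOT NOT (NOT (x AND (x OR u)) AND y OR NOT y AND NOT (x AND (x OR u)))   [double negation]
= NOT NOT NOT (x AND (x OR u))   [distribution]
= NOT NOT NOT x   [absorption]
= NOT x   [double negation]

NOT x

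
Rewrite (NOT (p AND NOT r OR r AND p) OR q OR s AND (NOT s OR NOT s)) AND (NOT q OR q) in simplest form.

(NOT (p AND NOT r OR r AND p) OR q OR s AND (NOT s OR NOT s)) AND (NOT q OR q)
= (NOT (p AND NOT r OR r AND p) OR q OR s AND NOT s) AND (NOT q OR q)   [idempotence]
= (NOT (p AND NOT r OR r AND p) OR q) AND (NOT q OR q)   [complement / identity]
= (NOT p OR q) AND (NOT q OR q)   [distribution]
= NOT p OR q   [complement / identity]

NOT p OR q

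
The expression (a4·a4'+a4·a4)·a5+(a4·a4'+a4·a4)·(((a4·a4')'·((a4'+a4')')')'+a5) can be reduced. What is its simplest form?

(a4·a4'+a4·a4)·a5+(a4·a4'+a4·a4)·(((a4·a4')'·((a4'+a4')')')'+a5)
= (a4·a4'+a4·a4)·a5+(a4·a4'+a4·a4)·(((a4·a4')'·(a4·a4)')'+a5)   — De Morgan
= (a4·a4'+a4·a4)·a5+(a4·a4'+a4·a4)·(a4·a4'+a4·a4+a5)   — De Morgan
= (a4·a4'+a4·a4)·a5+a4·a4'+a4·a4   — absorption
= a4·a4'+a4·a4   — absorption
= a4   — distribution

a4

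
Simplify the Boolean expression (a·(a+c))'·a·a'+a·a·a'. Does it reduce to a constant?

0

(a·(a+c))'·a·a'+a·a·a'
= a'·a·a'+a·a·a'   (absorption)
= a·a'   (distribution)
= 0   (complement)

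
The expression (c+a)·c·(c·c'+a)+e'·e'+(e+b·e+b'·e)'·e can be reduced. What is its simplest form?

c·a+e'

(c+a)·c·(c·c'+a)+e'·e'+(e+b·e+b'·e)'·e
= (c+a)·c·(c·c'+a)+e'·e'+(e+e)'·e
= (c+a)·c·(c·c'+a)+e'·e'+e'·e
= (c+a)·c·(c·c'+a)+e'
= c·(c·c'+a)+e'
= c·a+e'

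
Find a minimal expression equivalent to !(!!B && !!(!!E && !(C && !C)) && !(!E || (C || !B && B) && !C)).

!B || !E

!(!!B && !!(!!E && !(C && !C)) && !(!E || (C || !B && B) && !C))
= !(!!B && !(!E || C && !C) && !(!E || (C || !B && B) && !C))   [De Morgan]
= !(!!B && !(!E || C && !C) && !(!E || C && !C))   [complement / identity]
= !(!!B && !(!E || C && !C))   [idempotence]
= !(!!B && !!E)   [complement / identity]
= !B || !E   [De Morgan]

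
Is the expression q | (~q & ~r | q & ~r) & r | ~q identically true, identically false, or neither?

identically true

q | (~q & ~r | q & ~r) & r | ~q
= q | ~r & r | ~q   (distribution)
= q | ~q   (complement / identity)
= 1   (complement)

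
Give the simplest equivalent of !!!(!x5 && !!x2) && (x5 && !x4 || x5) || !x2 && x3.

!!!(!x5 && !!x2) && (x5 && !x4 || x5) || !x2 && x3
= !!!(!x5 && !!x2) && x5 || !x2 && x3
= !(!x5 && !!x2) && x5 || !x2 && x3
= (x5 || !x2) && x5 || !x2 && x3
= x5 || !x2 && x3

x5 || !x2 && x3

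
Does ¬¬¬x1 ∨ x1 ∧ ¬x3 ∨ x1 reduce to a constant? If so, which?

¬¬¬x1 ∨ x1 ∧ ¬x3 ∨ x1
= ¬x1 ∨ x1 ∧ ¬x3 ∨ x1
= ¬x1 ∨ x1
= True

yes, True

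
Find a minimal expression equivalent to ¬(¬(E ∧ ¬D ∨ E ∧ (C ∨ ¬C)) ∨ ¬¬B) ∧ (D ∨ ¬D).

E ∧ ¬B

¬(¬(E ∧ ¬D ∨ E ∧ (C ∨ ¬C)) ∨ ¬¬B) ∧ (D ∨ ¬D)
= ¬(¬(E ∧ ¬D ∨ E ∧ (C ∨ ¬C)) ∨ ¬¬B)   [complement / identity]
= ¬(¬(E ∧ ¬D ∨ E) ∨ ¬¬B)   [complement / identity]
= ¬(¬E ∨ ¬¬B)   [absorption]
= E ∧ ¬B   [De Morgan]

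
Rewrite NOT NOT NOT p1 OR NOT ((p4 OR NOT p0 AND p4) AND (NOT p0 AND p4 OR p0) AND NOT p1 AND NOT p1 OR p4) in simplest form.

NOT NOT NOT p1 OR NOT ((p4 OR NOT p0 AND p4) AND (NOT p0 AND p4 OR p0) AND NOT p1 AND NOT p1 OR p4)
= NOT p1 OR NOT ((p4 OR NOT p0 AND p4) AND (NOT p0 AND p4 OR p0) AND NOT p1 AND NOT p1 OR p4)
= NOT p1 OR NOT ((p4 OR NOT p0 AND p4) AND (NOT p0 AND p4 OR p0) AND NOT p1 OR p4)
= NOT p1 OR NOT ((p4 AND p0 OR NOT p0 AND p4) AND NOT p1 OR p4)
= NOT p1 OR NOT (p4 AND NOT p1 OR p4)
= NOT p1 OR NOT p4

NOT p1 OR NOT p4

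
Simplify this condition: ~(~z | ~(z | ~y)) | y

z | y

~(~z | ~(z | ~y)) | y
= z & (z | ~y) | y   [De Morgan]
= z | y   [absorption]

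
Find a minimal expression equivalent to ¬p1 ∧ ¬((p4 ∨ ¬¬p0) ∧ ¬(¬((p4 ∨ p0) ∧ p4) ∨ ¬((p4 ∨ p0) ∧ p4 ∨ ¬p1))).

¬p1 ∧ ¬p4

¬p1 ∧ ¬((p4 ∨ ¬¬p0) ∧ ¬(¬((p4 ∨ p0) ∧ p4) ∨ ¬((p4 ∨ p0) ∧ p4 ∨ ¬p1)))
= ¬p1 ∧ ¬((p4 ∨ ¬¬p0) ∧ (p4 ∨ p0) ∧ p4 ∧ ((p4 ∨ p0) ∧ p4 ∨ ¬p1))
= ¬p1 ∧ ¬((p4 ∨ p0) ∧ (p4 ∨ p0) ∧ p4 ∧ ((p4 ∨ p0) ∧ p4 ∨ ¬p1))
= ¬p1 ∧ ¬((p4 ∨ p0) ∧ (p4 ∨ p0) ∧ p4)
= ¬p1 ∧ ¬((p4 ∨ p0) ∧ p4)
= ¬p1 ∧ ¬p4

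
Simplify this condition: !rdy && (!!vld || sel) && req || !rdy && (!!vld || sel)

!rdy && (!!vld || sel) && req || !rdy && (!!vld || sel)
= !rdy && (!!vld || sel)   [absorption]
= !rdy && (vld || sel)   [double negation]

!rdy && (vld || sel)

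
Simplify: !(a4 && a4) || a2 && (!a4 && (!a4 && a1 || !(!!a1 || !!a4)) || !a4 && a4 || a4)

!(a4 && a4) || a2 && (!a4 && (!a4 && a1 || !(!!a1 || !!a4)) || !a4 && a4 || a4)
= !(a4 && a4) || a2 && (!a4 && (!a4 && a1 || !a1 && !a4) || !a4 && a4 || a4)
= !(a4 && a4) || a2 && (!a4 && !a4 || !a4 && a4 || a4)
= !(a4 && a4) || a2 && (!a4 || a4)
= !a4 || a2 && (!a4 || a4)
= !a4 || a2

!a4 || a2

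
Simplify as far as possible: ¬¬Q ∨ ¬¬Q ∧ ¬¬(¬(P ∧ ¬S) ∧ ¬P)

¬¬Q ∨ ¬¬Q ∧ ¬¬(¬(P ∧ ¬S) ∧ ¬P)
= ¬¬Q ∨ ¬¬Q ∧ ¬(P ∧ ¬S ∨ P)   — De Morgan
= ¬¬Q ∨ ¬¬Q ∧ ¬P   — absorption
= ¬¬Q   — absorption
= Q   — double negation

Q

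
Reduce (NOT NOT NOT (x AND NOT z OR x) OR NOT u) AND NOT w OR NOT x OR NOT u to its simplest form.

NOT x OR NOT u

(NOT NOT NOT (x AND NOT z OR x) OR NOT u) AND NOT w OR NOT x OR NOT u
= (NOT (x AND NOT z OR x) OR NOT u) AND NOT w OR NOT x OR NOT u   (double negation)
= (NOT x OR NOT u) AND NOT w OR NOT x OR NOT u   (absorption)
= NOT x OR NOT u   (absorption)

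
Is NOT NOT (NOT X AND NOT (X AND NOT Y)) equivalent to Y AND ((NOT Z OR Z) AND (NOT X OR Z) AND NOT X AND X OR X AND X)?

No

E1: NOT NOT (NOT X AND NOT (X AND NOT Y))
    = NOT (X OR X AND NOT Y)   — De Morgan
    = NOT X   — absorption
E2: Y AND ((NOT Z OR Z) AND (NOT X OR Z) AND NOT X AND X OR X AND X)
    = Y AND ((NOT Z OR Z) AND NOT X AND X OR X AND X)   — absorption
    = Y AND (NOT X AND X OR X AND X)   — complement / identity
    = Y AND X   — distribution
These differ: at X=0, Y=0, Z=1, E1 = 1 but E2 = 0.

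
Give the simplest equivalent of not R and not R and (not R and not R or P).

not R and not R and (not R and not R or P)
= not R and not R   (absorption)
= not R   (idempotence)

not R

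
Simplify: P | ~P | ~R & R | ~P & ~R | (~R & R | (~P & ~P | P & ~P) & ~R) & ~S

1

P | ~P | ~R & R | ~P & ~R | (~R & R | (~P & ~P | P & ~P) & ~R) & ~S
= P | ~P | ~R & R | ~P & ~R | (~R & R | ~P & ~R) & ~S
= P | ~P | ~R & R | ~P & ~R
= P | ~P | ~P & ~R
= P | ~P
= 1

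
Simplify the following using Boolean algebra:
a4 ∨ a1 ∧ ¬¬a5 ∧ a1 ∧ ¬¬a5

a4 ∨ a1 ∧ ¬¬a5 ∧ a1 ∧ ¬¬a5
= a4 ∨ a1 ∧ ¬¬a5
= a4 ∨ a1 ∧ a5

a4 ∨ a1 ∧ a5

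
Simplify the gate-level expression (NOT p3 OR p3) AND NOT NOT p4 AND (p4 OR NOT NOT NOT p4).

(NOT p3 OR p3) AND NOT NOT p4 AND (p4 OR NOT NOT NOT p4)
= (NOT p3 OR p3) AND p4 AND (p4 OR NOT NOT NOT p4)
= (NOT p3 OR p3) AND p4 AND (p4 OR NOT p4)
= p4 AND (p4 OR NOT p4)
= p4

p4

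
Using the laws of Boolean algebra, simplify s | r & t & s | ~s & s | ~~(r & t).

s | r & t

s | r & t & s | ~s & s | ~~(r & t)
= s | r & t & s | ~~(r & t)
= s | r & t & s | r & t
= s | r & t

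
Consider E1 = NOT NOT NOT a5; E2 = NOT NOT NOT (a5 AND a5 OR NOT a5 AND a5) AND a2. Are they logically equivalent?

No

E1: NOT NOT NOT a5
    = NOT a5
E2: NOT NOT NOT (a5 AND a5 OR NOT a5 AND a5) AND a2
    = NOT (a5 AND a5 OR NOT a5 AND a5) AND a2
    = NOT a5 AND a2
These differ: at a2=0, a5=0, E1 = 1 but E2 = 0.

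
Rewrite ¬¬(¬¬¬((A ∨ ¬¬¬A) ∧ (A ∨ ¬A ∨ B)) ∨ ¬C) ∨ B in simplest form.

¬C ∨ B

¬¬(¬¬¬((A ∨ ¬¬¬A) ∧ (A ∨ ¬A ∨ B)) ∨ ¬C) ∨ B
= ¬¬(¬¬¬((A ∨ ¬A) ∧ (A ∨ ¬A ∨ B)) ∨ ¬C) ∨ B
= ¬¬(¬¬¬(A ∨ ¬A) ∨ ¬C) ∨ B
= ¬(¬¬(A ∨ ¬A) ∧ C) ∨ B
= ¬((A ∨ ¬A) ∧ C) ∨ B
= ¬C ∨ B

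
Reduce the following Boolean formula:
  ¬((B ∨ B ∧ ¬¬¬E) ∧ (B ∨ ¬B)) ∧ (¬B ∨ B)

¬((B ∨ B ∧ ¬¬¬E) ∧ (B ∨ ¬B)) ∧ (¬B ∨ B)
= ¬((B ∨ B ∧ ¬E) ∧ (B ∨ ¬B)) ∧ (¬B ∨ B)   — double negation
= ¬((B ∨ B ∧ ¬E) ∧ (B ∨ ¬B))   — complement / identity
= ¬(B ∧ (B ∨ ¬B))   — absorption
= ¬B   — complement / identity

¬B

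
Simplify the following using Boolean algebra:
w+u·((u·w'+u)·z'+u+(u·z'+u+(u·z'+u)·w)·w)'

w+u·((u·w'+u)·z'+u+(u·z'+u+(u·z'+u)·w)·w)'
= w+u·(u·z'+u+(u·z'+u+(u·z'+u)·w)·w)'   — absorption
= w+u·(u·z'+u+(u·z'+u)·w)'   — absorption
= w+u·(u·z'+u)'   — absorption
= w+u·u'   — absorption
= w   — complement / identity

w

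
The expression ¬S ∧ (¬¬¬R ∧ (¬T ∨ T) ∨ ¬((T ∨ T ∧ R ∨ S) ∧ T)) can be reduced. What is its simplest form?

¬S ∧ (¬R ∨ ¬T)

¬S ∧ (¬¬¬R ∧ (¬T ∨ T) ∨ ¬((T ∨ T ∧ R ∨ S) ∧ T))
= ¬S ∧ (¬¬¬R ∨ ¬((T ∨ T ∧ R ∨ S) ∧ T))
= ¬S ∧ (¬R ∨ ¬((T ∨ T ∧ R ∨ S) ∧ T))
= ¬S ∧ (¬R ∨ ¬((T ∨ S) ∧ T))
= ¬S ∧ (¬R ∨ ¬T)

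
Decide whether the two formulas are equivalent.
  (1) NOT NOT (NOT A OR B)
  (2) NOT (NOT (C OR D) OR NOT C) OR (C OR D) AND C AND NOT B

E1: NOT NOT (NOT A OR B)
    = NOT A OR B   (double negation)
E2: NOT (NOT (C OR D) OR NOT C) OR (C OR D) AND C AND NOT B
    = (C OR D) AND C OR (C OR D) AND C AND NOT B   (De Morgan)
    = (C OR D) AND C   (absorption)
    = C   (absorption)
These differ: at A=0, B=1, C=0, D=0, E1 = 1 but E2 = 0.

No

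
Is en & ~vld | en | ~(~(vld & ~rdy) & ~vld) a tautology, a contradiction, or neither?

en & ~vld | en | ~(~(vld & ~rdy) & ~vld)
= en | ~(~(vld & ~rdy) & ~vld)
= en | vld & ~rdy | vld
= en | vld
This depends on en, vld, so it is not a constant.

neither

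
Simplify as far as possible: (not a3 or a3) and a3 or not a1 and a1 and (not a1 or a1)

a3

(not a3 or a3) and a3 or not a1 and a1 and (not a1 or a1)
= (not a3 or a3) and a3 or not a1 and a1   — complement / identity
= a3 or not a1 and a1   — complement / identity
= a3   — complement / identity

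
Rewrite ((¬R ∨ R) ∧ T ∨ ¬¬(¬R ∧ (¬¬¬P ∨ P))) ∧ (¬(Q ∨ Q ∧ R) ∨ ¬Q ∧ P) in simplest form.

((¬R ∨ R) ∧ T ∨ ¬¬(¬R ∧ (¬¬¬P ∨ P))) ∧ (¬(Q ∨ Q ∧ R) ∨ ¬Q ∧ P)
= ((¬R ∨ R) ∧ T ∨ ¬¬(¬R ∧ (¬¬¬P ∨ P))) ∧ (¬Q ∨ ¬Q ∧ P)   — absorption
= ((¬R ∨ R) ∧ T ∨ ¬¬(¬R ∧ (¬¬¬P ∨ P))) ∧ ¬Q   — absorption
= ((¬R ∨ R) ∧ T ∨ ¬¬(¬R ∧ (¬P ∨ P))) ∧ ¬Q   — double negation
= (T ∨ ¬¬(¬R ∧ (¬P ∨ P))) ∧ ¬Q   — complement / identity
= (T ∨ ¬¬¬R) ∧ ¬Q   — complement / identity
= (T ∨ ¬R) ∧ ¬Q   — double negation

(T ∨ ¬R) ∧ ¬Q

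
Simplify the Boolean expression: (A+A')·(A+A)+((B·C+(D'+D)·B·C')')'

A+B

(A+A')·(A+A)+((B·C+(D'+D)·B·C')')'
= (A+A')·A+((B·C+(D'+D)·B·C')')'   (idempotence)
= (A+A')·A+B·C+(D'+D)·B·C'   (double negation)
= A+B·C+(D'+D)·B·C'   (complement / identity)
= A+B·C+B·C'   (complement / identity)
= A+B   (distribution)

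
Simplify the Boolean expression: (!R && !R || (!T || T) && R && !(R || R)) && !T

(!R && !R || (!T || T) && R && !(R || R)) && !T
= (!R && !R || (!T || T) && R && !R) && !T   (idempotence)
= (!R && !R || R && !R) && !T   (complement / identity)
= !R && !T   (distribution)

!R && !T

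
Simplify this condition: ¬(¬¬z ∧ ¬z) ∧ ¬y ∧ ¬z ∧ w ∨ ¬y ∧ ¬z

¬(¬¬z ∧ ¬z) ∧ ¬y ∧ ¬z ∧ w ∨ ¬y ∧ ¬z
= (¬z ∨ z) ∧ ¬y ∧ ¬z ∧ w ∨ ¬y ∧ ¬z   — De Morgan
= ¬y ∧ ¬z ∧ w ∨ ¬y ∧ ¬z   — complement / identity
= ¬y ∧ ¬z   — absorption

¬y ∧ ¬z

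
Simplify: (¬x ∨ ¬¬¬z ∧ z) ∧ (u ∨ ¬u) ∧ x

False

(¬x ∨ ¬¬¬z ∧ z) ∧ (u ∨ ¬u) ∧ x
= (¬x ∨ ¬¬¬z ∧ z) ∧ x   [complement / identity]
= (¬x ∨ ¬z ∧ z) ∧ x   [double negation]
= ¬x ∧ x   [complement / identity]
= False   [complement]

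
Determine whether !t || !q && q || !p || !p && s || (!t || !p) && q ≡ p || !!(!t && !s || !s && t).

E1: !t || !q && q || !p || !p && s || (!t || !p) && q
    = !t || !p || !p && s || (!t || !p) && q   — complement / identity
    = !t || !p || (!t || !p) && q   — absorption
    = !t || !p   — absorption
E2: p || !!(!t && !s || !s && t)
    = p || !!!s   — distribution
    = p || !s   — double negation
These differ: at p=1, q=0, s=1, t=1, E1 = 0 but E2 = 1.

No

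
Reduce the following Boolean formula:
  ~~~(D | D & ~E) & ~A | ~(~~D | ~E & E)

~~~(D | D & ~E) & ~A | ~(~~D | ~E & E)
= ~~~D & ~A | ~(~~D | ~E & E)   [absorption]
= ~~~D & ~A | ~~~D   [complement / identity]
= ~~~D   [absorption]
= ~D   [double negation]

~D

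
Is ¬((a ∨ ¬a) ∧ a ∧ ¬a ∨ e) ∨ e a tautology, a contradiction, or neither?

¬((a ∨ ¬a) ∧ a ∧ ¬a ∨ e) ∨ e
= ¬(a ∧ ¬a ∨ e) ∨ e   [complement / identity]
= ¬e ∨ e   [complement / identity]
= True   [complement]

tautology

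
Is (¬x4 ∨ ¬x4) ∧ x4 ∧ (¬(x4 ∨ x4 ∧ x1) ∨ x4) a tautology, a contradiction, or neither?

contradiction

(¬x4 ∨ ¬x4) ∧ x4 ∧ (¬(x4 ∨ x4 ∧ x1) ∨ x4)
= (¬x4 ∨ ¬x4) ∧ x4 ∧ (¬x4 ∨ x4)
= ¬x4 ∧ x4 ∧ (¬x4 ∨ x4)
= ¬x4 ∧ x4
= False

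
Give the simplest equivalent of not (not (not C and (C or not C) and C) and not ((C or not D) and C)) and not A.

not (not (not C and (C or not C) and C) and not ((C or not D) and C)) and not A
= (not C and (C or not C) and C or (C or not D) and C) and not A   — De Morgan
= (not C and C or (C or not D) and C) and not A   — complement / identity
= (not C and C or C) and not A   — absorption
= C and not A   — complement / identity

C and not A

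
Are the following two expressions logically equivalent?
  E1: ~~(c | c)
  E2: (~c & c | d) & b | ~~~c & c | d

E1: ~~(c | c)
    = ~~c
    = c
E2: (~c & c | d) & b | ~~~c & c | d
    = (~c & c | d) & b | ~c & c | d
    = ~c & c | d
    = d
These differ: at b=0, c=0, d=1, E1 = 0 but E2 = 1.

No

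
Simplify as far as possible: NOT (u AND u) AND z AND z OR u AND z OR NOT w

z OR NOT w

NOT (u AND u) AND z AND z OR u AND z OR NOT w
= NOT u AND z AND z OR u AND z OR NOT w   — idempotence
= NOT u AND z OR u AND z OR NOT w   — idempotence
= z OR NOT w   — distribution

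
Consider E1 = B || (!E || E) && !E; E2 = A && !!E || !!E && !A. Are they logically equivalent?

E1: B || (!E || E) && !E
    = B || !E   (complement / identity)
E2: A && !!E || !!E && !A
    = !!E   (distribution)
    = E   (double negation)
These differ: at A=0, B=1, E=0, E1 = 1 but E2 = 0.

No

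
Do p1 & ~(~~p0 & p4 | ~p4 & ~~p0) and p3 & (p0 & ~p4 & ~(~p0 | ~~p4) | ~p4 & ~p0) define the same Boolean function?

No

E1: p1 & ~(~~p0 & p4 | ~p4 & ~~p0)
    = p1 & ~(p0 & p4 | ~p4 & ~~p0)   [double negation]
    = p1 & ~(p0 & p4 | ~p4 & p0)   [double negation]
    = p1 & ~p0   [distribution]
E2: p3 & (p0 & ~p4 & ~(~p0 | ~~p4) | ~p4 & ~p0)
    = p3 & (p0 & ~p4 & p0 & ~p4 | ~p4 & ~p0)   [De Morgan]
    = p3 & (p0 & ~p4 | ~p4 & ~p0)   [idempotence]
    = p3 & ~p4   [distribution]
These differ: at p0=0, p1=0, p3=1, p4=0, E1 = 0 but E2 = 1.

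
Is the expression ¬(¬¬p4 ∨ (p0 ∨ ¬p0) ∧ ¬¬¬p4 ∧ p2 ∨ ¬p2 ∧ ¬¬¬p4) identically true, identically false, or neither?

¬(¬¬p4 ∨ (p0 ∨ ¬p0) ∧ ¬¬¬p4 ∧ p2 ∨ ¬p2 ∧ ¬¬¬p4)
= ¬(¬¬p4 ∨ ¬¬¬p4 ∧ p2 ∨ ¬p2 ∧ ¬¬¬p4)   (complement / identity)
= ¬(¬¬p4 ∨ ¬¬¬p4)   (distribution)
= ¬p4 ∧ ¬¬p4   (De Morgan)
= ¬p4 ∧ p4   (double negation)
= False   (complement)

identically false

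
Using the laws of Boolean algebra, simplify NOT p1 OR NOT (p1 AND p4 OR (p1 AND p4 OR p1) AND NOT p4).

NOT p1

NOT p1 OR NOT (p1 AND p4 OR (p1 AND p4 OR p1) AND NOT p4)
= NOT p1 OR NOT (p1 AND p4 OR p1 AND NOT p4)   — absorption
= NOT p1 OR NOT p1   — distribution
= NOT p1   — idempotence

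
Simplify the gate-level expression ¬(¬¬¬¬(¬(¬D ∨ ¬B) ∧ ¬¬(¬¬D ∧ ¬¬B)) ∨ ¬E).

(¬D ∨ ¬B) ∧ E

¬(¬¬¬¬(¬(¬D ∨ ¬B) ∧ ¬¬(¬¬D ∧ ¬¬B)) ∨ ¬E)
= ¬(¬¬¬¬(¬(¬D ∨ ¬B) ∧ ¬(¬D ∨ ¬B)) ∨ ¬E)   (De Morgan)
= ¬(¬¬¬¬¬(¬D ∨ ¬B) ∨ ¬E)   (idempotence)
= ¬(¬¬¬(¬D ∨ ¬B) ∨ ¬E)   (double negation)
= ¬(¬(¬D ∨ ¬B) ∨ ¬E)   (double negation)
= (¬D ∨ ¬B) ∧ E   (De Morgan)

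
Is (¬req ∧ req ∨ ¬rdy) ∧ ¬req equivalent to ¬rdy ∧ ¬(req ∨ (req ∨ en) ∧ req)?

E1: (¬req ∧ req ∨ ¬rdy) ∧ ¬req
    = ¬rdy ∧ ¬req   — complement / identity
E2: ¬rdy ∧ ¬(req ∨ (req ∨ en) ∧ req)
    = ¬rdy ∧ ¬(req ∨ req)   — absorption
    = ¬rdy ∧ ¬req   — idempotence
Both reduce to ¬rdy ∧ ¬req, so they are equivalent.

Yes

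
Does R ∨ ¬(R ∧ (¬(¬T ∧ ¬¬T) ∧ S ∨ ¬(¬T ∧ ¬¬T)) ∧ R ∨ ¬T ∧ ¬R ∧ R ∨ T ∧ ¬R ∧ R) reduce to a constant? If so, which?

R ∨ ¬(R ∧ (¬(¬T ∧ ¬¬T) ∧ S ∨ ¬(¬T ∧ ¬¬T)) ∧ R ∨ ¬T ∧ ¬R ∧ R ∨ T ∧ ¬R ∧ R)
= R ∨ ¬(R ∧ ¬(¬T ∧ ¬¬T) ∧ R ∨ ¬T ∧ ¬R ∧ R ∨ T ∧ ¬R ∧ R)   [absorption]
= R ∨ ¬(R ∧ (T ∨ ¬T) ∧ R ∨ ¬T ∧ ¬R ∧ R ∨ T ∧ ¬R ∧ R)   [De Morgan]
= R ∨ ¬(R ∧ R ∨ ¬T ∧ ¬R ∧ R ∨ T ∧ ¬R ∧ R)   [complement / identity]
= R ∨ ¬(R ∧ R ∨ ¬R ∧ R)   [distribution]
= R ∨ ¬R   [distribution]
= True   [complement]

yes, True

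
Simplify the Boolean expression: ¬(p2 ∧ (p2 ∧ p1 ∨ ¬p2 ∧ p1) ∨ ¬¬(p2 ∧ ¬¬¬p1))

¬(p2 ∧ (p2 ∧ p1 ∨ ¬p2 ∧ p1) ∨ ¬¬(p2 ∧ ¬¬¬p1))
= ¬(p2 ∧ (p2 ∧ p1 ∨ ¬p2 ∧ p1) ∨ p2 ∧ ¬¬¬p1)   — double negation
= ¬(p2 ∧ p1 ∨ p2 ∧ ¬¬¬p1)   — distribution
= ¬(p2 ∧ p1 ∨ p2 ∧ ¬p1)   — double negation
= ¬p2   — distribution

¬p2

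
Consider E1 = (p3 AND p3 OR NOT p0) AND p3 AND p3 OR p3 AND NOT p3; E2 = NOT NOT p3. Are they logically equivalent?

E1: (p3 AND p3 OR NOT p0) AND p3 AND p3 OR p3 AND NOT p3
    = p3 AND p3 OR p3 AND NOT p3
    = p3
E2: NOT NOT p3
    = p3
Both reduce to p3, so they are equivalent.

Yes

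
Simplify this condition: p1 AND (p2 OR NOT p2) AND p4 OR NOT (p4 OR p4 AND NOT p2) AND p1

p1

p1 AND (p2 OR NOT p2) AND p4 OR NOT (p4 OR p4 AND NOT p2) AND p1
= p1 AND (p2 OR NOT p2) AND p4 OR NOT p4 AND p1   [absorption]
= p1 AND p4 OR NOT p4 AND p1   [complement / identity]
= p1   [distribution]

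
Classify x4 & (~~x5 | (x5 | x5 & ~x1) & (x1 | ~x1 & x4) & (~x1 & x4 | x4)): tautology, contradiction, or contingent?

contingent

x4 & (~~x5 | (x5 | x5 & ~x1) & (x1 | ~x1 & x4) & (~x1 & x4 | x4))
= x4 & (~~x5 | x5 & (x1 | ~x1 & x4) & (~x1 & x4 | x4))
= x4 & (x5 | x5 & (x1 | ~x1 & x4) & (~x1 & x4 | x4))
= x4 & (x5 | x5 & (x1 & x4 | ~x1 & x4))
= x4 & (x5 | x5 & x4)
= x4 & x5
This depends on x4, x5, so it is not a constant.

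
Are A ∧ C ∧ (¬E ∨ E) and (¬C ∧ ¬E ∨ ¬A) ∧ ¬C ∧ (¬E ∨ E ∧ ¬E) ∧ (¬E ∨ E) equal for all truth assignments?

E1: A ∧ C ∧ (¬E ∨ E)
    = A ∧ C
E2: (¬C ∧ ¬E ∨ ¬A) ∧ ¬C ∧ (¬E ∨ E ∧ ¬E) ∧ (¬E ∨ E)
    = (¬C ∧ ¬E ∨ ¬A) ∧ ¬C ∧ ¬E ∧ (¬E ∨ E)
    = (¬C ∧ ¬E ∨ ¬A) ∧ ¬C ∧ ¬E
    = ¬C ∧ ¬E
These differ: at A=0, C=0, E=0, E1 = 0 but E2 = 1.

No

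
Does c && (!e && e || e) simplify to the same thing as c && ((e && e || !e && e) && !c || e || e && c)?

Yes

E1: c && (!e && e || e)
    = c && e   — complement / identity
E2: c && ((e && e || !e && e) && !c || e || e && c)
    = c && (e && !c || e || e && c)   — distribution
    = c && (e && !c || e)   — absorption
    = c && e   — absorption
Both reduce to c && e, so they are equivalent.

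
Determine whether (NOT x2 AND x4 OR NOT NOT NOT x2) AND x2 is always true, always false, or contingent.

always false

(NOT x2 AND x4 OR NOT NOT NOT x2) AND x2
= (NOT x2 AND x4 OR NOT x2) AND x2   [double negation]
= NOT x2 AND x2   [absorption]
= FALSE   [complement]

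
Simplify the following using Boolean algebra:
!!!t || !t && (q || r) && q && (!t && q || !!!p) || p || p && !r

!t || p

!!!t || !t && (q || r) && q && (!t && q || !!!p) || p || p && !r
= !!!t || !t && q && (!t && q || !!!p) || p || p && !r   [absorption]
= !!!t || !t && q && (!t && q || !p) || p || p && !r   [double negation]
= !!!t || !t && q || p || p && !r   [absorption]
= !t || !t && q || p || p && !r   [double negation]
= !t || !t && q || p   [absorption]
= !t || p   [absorption]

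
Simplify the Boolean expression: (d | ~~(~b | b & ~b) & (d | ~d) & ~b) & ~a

(d | ~~(~b | b & ~b) & (d | ~d) & ~b) & ~a
= (d | ~~~b & (d | ~d) & ~b) & ~a   (complement / identity)
= (d | ~b & (d | ~d) & ~b) & ~a   (double negation)
= (d | ~b & ~b) & ~a   (complement / identity)
= (d | ~b) & ~a   (idempotence)

(d | ~b) & ~a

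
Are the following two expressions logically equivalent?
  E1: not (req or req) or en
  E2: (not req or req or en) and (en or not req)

Yes

E1: not (req or req) or en
    = not req or en
E2: (not req or req or en) and (en or not req)
    = (not req or req) and not req or en
    = not req or en
Both reduce to not req or en, so they are equivalent.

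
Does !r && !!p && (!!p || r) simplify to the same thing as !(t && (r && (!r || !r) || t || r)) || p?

No

E1: !r && !!p && (!!p || r)
    = !r && !!p   (absorption)
    = !r && p   (double negation)
E2: !(t && (r && (!r || !r) || t || r)) || p
    = !(t && (r && !r || t || r)) || p   (idempotence)
    = !(t && (t || r)) || p   (complement / identity)
    = !t || p   (absorption)
These differ: at p=0, r=1, t=0, E1 = 0 but E2 = 1.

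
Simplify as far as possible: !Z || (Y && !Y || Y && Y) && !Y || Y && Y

!Z || Y

!Z || (Y && !Y || Y && Y) && !Y || Y && Y
= !Z || Y && !Y || Y && Y   (distribution)
= !Z || Y   (distribution)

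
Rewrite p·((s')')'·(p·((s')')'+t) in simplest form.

p·s'

p·((s')')'·(p·((s')')'+t)
= p·((s')')'   (absorption)
= p·s'   (double negation)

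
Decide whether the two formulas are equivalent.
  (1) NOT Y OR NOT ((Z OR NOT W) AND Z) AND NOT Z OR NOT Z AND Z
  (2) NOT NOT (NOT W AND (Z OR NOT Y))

E1: NOT Y OR NOT ((Z OR NOT W) AND Z) AND NOT Z OR NOT Z AND Z
    = NOT Y OR NOT Z AND NOT Z OR NOT Z AND Z   [absorption]
    = NOT Y OR NOT Z   [distribution]
E2: NOT NOT (NOT W AND (Z OR NOT Y))
    = NOT W AND (Z OR NOT Y)   [double negation]
These differ: at W=1, Y=0, Z=0, E1 = 1 but E2 = 0.

No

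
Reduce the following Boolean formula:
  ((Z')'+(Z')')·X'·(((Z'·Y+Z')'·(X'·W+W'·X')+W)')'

Z·X'

((Z')'+(Z')')·X'·(((Z'·Y+Z')'·(X'·W+W'·X')+W)')'
= (Z')'·X'·(((Z'·Y+Z')'·(X'·W+W'·X')+W)')'
= (Z')'·X'·(((Z'·Y+Z')'·X'+W)')'
= (Z')'·X'·((Z'·Y+Z')'·X'+W)
= (Z')'·X'·((Z')'·X'+W)
= (Z')'·X'
= Z·X'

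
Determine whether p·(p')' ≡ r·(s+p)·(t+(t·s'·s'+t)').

E1: p·(p')'
    = p·p   [double negation]
    = p   [idempotence]
E2: r·(s+p)·(t+(t·s'·s'+t)')
    = r·(s+p)·(t+(t·s'+t)')   [idempotence]
    = r·(s+p)·(t+t')   [absorption]
    = r·(s+p)   [complement / identity]
These differ: at p=1, r=0, s=0, t=0, E1 = 1 but E2 = 0.

No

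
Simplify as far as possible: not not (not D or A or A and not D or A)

not not (not D or A or A and not D or A)
= not D or A or A and not D or A
= not D or A or A
= not D or A

not D or A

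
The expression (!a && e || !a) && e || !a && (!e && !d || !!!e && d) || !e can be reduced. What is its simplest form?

(!a && e || !a) && e || !a && (!e && !d || !!!e && d) || !e
= !a && e || !a && (!e && !d || !!!e && d) || !e   — absorption
= !a && e || !a && (!e && !d || !e && d) || !e   — double negation
= !a && e || !a && !e || !e   — distribution
= !a || !e   — distribution

!a || !e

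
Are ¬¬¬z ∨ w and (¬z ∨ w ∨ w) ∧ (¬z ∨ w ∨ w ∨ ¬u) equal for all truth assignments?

E1: ¬¬¬z ∨ w
    = ¬z ∨ w   [double negation]
E2: (¬z ∨ w ∨ w) ∧ (¬z ∨ w ∨ w ∨ ¬u)
    = ¬z ∨ w ∨ w   [absorption]
    = ¬z ∨ w   [idempotence]
Both reduce to ¬z ∨ w, so they are equivalent.

Yes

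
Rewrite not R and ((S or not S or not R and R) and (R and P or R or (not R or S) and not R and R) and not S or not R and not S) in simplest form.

not R and not S

not R and ((S or not S or not R and R) and (R and P or R or (not R or S) and not R and R) and not S or not R and not S)
= not R and ((S or not S or not R and R) and (R and P or R or not R and R) and not S or not R and not S)   [absorption]
= not R and ((not R and R or (S or not S) and (R and P or R)) and not S or not R and not S)   [distribution]
= not R and ((S or not S) and (R and P or R) and not S or not R and not S)   [complement / identity]
= not R and ((R and P or R) and not S or not R and not S)   [complement / identity]
= not R and (R and not S or not R and not S)   [absorption]
= not R and not S   [distribution]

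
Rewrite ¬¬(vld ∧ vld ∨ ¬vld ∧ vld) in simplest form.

vld

¬¬(vld ∧ vld ∨ ¬vld ∧ vld)
= ¬¬vld
= vld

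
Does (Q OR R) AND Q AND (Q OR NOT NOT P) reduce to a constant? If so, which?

(Q OR R) AND Q AND (Q OR NOT NOT P)
= Q AND (Q OR NOT NOT P)   — absorption
= Q AND (Q OR P)   — double negation
= Q   — absorption
This depends on Q, so it is not a constant.

no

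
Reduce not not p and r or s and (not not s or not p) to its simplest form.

not not p and r or s and (not not s or not p)
= p and r or s and (not not s or not p)
= p and r or s and (s or not p)
= p and r or s

p and r or s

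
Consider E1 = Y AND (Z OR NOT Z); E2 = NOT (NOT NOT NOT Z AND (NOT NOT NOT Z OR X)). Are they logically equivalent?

E1: Y AND (Z OR NOT Z)
    = Y
E2: NOT (NOT NOT NOT Z AND (NOT NOT NOT Z OR X))
    = NOT NOT NOT NOT Z
    = NOT NOT Z
    = Z
These differ: at X=0, Y=1, Z=0, E1 = 1 but E2 = 0.

No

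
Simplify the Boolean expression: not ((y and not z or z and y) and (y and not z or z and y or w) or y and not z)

not y

not ((y and not z or z and y) and (y and not z or z and y or w) or y and not z)
= not (y and not z or z and y or y and not z)   [absorption]
= not (y or y and not z)   [distribution]
= not y   [absorption]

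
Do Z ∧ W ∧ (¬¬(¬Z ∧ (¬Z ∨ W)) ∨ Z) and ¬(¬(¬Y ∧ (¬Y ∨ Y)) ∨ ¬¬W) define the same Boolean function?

No

E1: Z ∧ W ∧ (¬¬(¬Z ∧ (¬Z ∨ W)) ∨ Z)
    = Z ∧ W ∧ (¬¬¬Z ∨ Z)   — absorption
    = Z ∧ W ∧ (¬Z ∨ Z)   — double negation
    = Z ∧ W   — complement / identity
E2: ¬(¬(¬Y ∧ (¬Y ∨ Y)) ∨ ¬¬W)
    = ¬Y ∧ (¬Y ∨ Y) ∧ ¬W   — De Morgan
    = ¬Y ∧ ¬W   — complement / identity
These differ: at W=1, Y=0, Z=1, E1 = 1 but E2 = 0.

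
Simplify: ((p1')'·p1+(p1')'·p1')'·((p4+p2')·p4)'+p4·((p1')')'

((p1')'·p1+(p1')'·p1')'·((p4+p2')·p4)'+p4·((p1')')'
= ((p1')'·p1+(p1')'·p1')'·p4'+p4·((p1')')'   — absorption
= ((p1')')'·p4'+p4·((p1')')'   — distribution
= ((p1')')'   — distribution
= p1'   — double negation

p1'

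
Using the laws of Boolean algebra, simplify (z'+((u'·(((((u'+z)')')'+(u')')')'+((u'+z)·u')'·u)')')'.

z·u'

(z'+((u'·(((((u'+z)')')'+(u')')')'+((u'+z)·u')'·u)')')'
= (z'+((u'·(((u'+z)')'·u')'+((u'+z)·u')'·u)')')'   [De Morgan]
= (z'+((u'·((u'+z)·u')'+((u'+z)·u')'·u)')')'   [double negation]
= (z'+((((u'+z)·u')')')')'   [distribution]
= (z'+(((u')')')')'   [absorption]
= z·((u')')'   [De Morgan]
= z·u'   [double negation]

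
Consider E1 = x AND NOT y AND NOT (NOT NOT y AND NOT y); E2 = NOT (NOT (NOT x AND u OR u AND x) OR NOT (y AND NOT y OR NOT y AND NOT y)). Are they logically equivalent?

E1: x AND NOT y AND NOT (NOT NOT y AND NOT y)
    = x AND NOT y AND (NOT y OR y)
    = x AND NOT y
E2: NOT (NOT (NOT x AND u OR u AND x) OR NOT (y AND NOT y OR NOT y AND NOT y))
    = NOT (NOT (NOT x AND u OR u AND x) OR NOT NOT y)
    = NOT (NOT u OR NOT NOT y)
    = u AND NOT y
These differ: at u=0, x=1, y=0, E1 = 1 but E2 = 0.

No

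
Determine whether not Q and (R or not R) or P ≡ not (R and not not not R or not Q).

E1: not Q and (R or not R) or P
    = not Q or P
E2: not (R and not not not R or not Q)
    = not (R and not R or not Q)
    = not not Q
    = Q
These differ: at P=1, Q=0, R=0, E1 = 1 but E2 = 0.

No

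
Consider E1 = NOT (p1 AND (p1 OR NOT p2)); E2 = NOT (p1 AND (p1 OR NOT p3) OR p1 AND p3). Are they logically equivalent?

Yes

E1: NOT (p1 AND (p1 OR NOT p2))
    = NOT p1
E2: NOT (p1 AND (p1 OR NOT p3) OR p1 AND p3)
    = NOT (p1 OR p1 AND p3)
    = NOT p1
Both reduce to NOT p1, so they are equivalent.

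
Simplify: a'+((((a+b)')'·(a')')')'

1

a'+((((a+b)')'·(a')')')'
= a'+((a+b)'+a')'   (De Morgan)
= a'+(a+b)·a   (De Morgan)
= a'+a   (absorption)
= 1   (complement)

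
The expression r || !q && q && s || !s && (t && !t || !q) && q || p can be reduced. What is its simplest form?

r || p

r || !q && q && s || !s && (t && !t || !q) && q || p
= r || !q && q && s || !s && !q && q || p   (complement / identity)
= r || !q && q || p   (distribution)
= r || p   (complement / identity)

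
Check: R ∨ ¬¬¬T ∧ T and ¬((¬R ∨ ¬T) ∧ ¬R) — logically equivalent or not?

E1: R ∨ ¬¬¬T ∧ T
    = R ∨ ¬T ∧ T   [double negation]
    = R   [complement / identity]
E2: ¬((¬R ∨ ¬T) ∧ ¬R)
    = ¬¬R   [absorption]
    = R   [double negation]
Both reduce to R, so they are equivalent.

Yes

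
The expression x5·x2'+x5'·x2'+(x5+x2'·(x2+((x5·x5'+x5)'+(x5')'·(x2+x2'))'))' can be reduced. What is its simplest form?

x2'+x5'

x5·x2'+x5'·x2'+(x5+x2'·(x2+((x5·x5'+x5)'+(x5')'·(x2+x2'))'))'
= x2'+(x5+x2'·(x2+((x5·x5'+x5)'+(x5')'·(x2+x2'))'))'   — distribution
= x2'+(x5+x2'·(x2+(x5'+(x5')'·(x2+x2'))'))'   — complement / identity
= x2'+(x5+x2'·(x2+(x5'+(x5')')'))'   — complement / identity
= x2'+(x5+x2'·(x2+x5·x5'))'   — De Morgan
= x2'+(x5+x2'·x2)'   — complement / identity
= x2'+x5'   — complement / identity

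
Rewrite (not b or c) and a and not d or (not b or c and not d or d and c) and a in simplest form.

(not b or c) and a

(not b or c) and a and not d or (not b or c and not d or d and c) and a
= (not b or c) and a and not d or (not b or c) and a   — distribution
= (not b or c) and a   — absorption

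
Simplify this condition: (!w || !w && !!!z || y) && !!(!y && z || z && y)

(!w || !w && !!!z || y) && !!(!y && z || z && y)
= (!w || !w && !z || y) && !!(!y && z || z && y)   (double negation)
= (!w || y) && !!(!y && z || z && y)   (absorption)
= (!w || y) && (!y && z || z && y)   (double negation)
= (!w || y) && z   (distribution)

(!w || y) && z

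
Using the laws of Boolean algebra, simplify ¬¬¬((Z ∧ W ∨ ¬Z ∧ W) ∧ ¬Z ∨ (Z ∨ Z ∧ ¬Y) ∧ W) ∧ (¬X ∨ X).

¬¬¬((Z ∧ W ∨ ¬Z ∧ W) ∧ ¬Z ∨ (Z ∨ Z ∧ ¬Y) ∧ W) ∧ (¬X ∨ X)
= ¬¬¬((Z ∧ W ∨ ¬Z ∧ W) ∧ ¬Z ∨ Z ∧ W) ∧ (¬X ∨ X)   (absorption)
= ¬¬¬((Z ∧ W ∨ ¬Z ∧ W) ∧ ¬Z ∨ Z ∧ W)   (complement / identity)
= ¬¬¬(W ∧ ¬Z ∨ Z ∧ W)   (distribution)
= ¬¬¬W   (distribution)
= ¬W   (double negation)

¬W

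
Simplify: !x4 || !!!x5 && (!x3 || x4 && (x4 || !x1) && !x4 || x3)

!x4 || !!!x5 && (!x3 || x4 && (x4 || !x1) && !x4 || x3)
= !x4 || !!!x5 && (!x3 || x4 && !x4 || x3)   — absorption
= !x4 || !!!x5 && (!x3 || x3)   — complement / identity
= !x4 || !!!x5   — complement / identity
= !x4 || !x5   — double negation

!x4 || !x5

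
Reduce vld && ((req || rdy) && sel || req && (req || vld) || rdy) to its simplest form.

vld && (req || rdy)

vld && ((req || rdy) && sel || req && (req || vld) || rdy)
= vld && ((req || rdy) && sel || req || rdy)
= vld && (req || rdy)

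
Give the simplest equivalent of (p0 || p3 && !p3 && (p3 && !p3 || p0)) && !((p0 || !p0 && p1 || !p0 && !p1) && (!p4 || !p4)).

(p0 || p3 && !p3 && (p3 && !p3 || p0)) && !((p0 || !p0 && p1 || !p0 && !p1) && (!p4 || !p4))
= (p0 || p3 && !p3) && !((p0 || !p0 && p1 || !p0 && !p1) && (!p4 || !p4))   (absorption)
= (p0 || p3 && !p3) && !((p0 || !p0 && p1 || !p0 && !p1) && !p4)   (idempotence)
= (p0 || p3 && !p3) && !((p0 || !p0) && !p4)   (distribution)
= (p0 || p3 && !p3) && !!p4   (complement / identity)
= p0 && !!p4   (complement / identity)
= p0 && p4   (double negation)

p0 && p4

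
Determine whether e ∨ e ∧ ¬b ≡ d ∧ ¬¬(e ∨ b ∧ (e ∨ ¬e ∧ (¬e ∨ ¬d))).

No

E1: e ∨ e ∧ ¬b
    = e   [absorption]
E2: d ∧ ¬¬(e ∨ b ∧ (e ∨ ¬e ∧ (¬e ∨ ¬d)))
    = d ∧ ¬¬(e ∨ b ∧ (e ∨ ¬e))   [absorption]
    = d ∧ ¬¬(e ∨ b)   [complement / identity]
    = d ∧ (e ∨ b)   [double negation]
These differ: at b=1, d=1, e=0, E1 = 0 but E2 = 1.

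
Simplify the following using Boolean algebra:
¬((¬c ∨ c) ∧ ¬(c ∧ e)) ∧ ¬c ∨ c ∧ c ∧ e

¬((¬c ∨ c) ∧ ¬(c ∧ e)) ∧ ¬c ∨ c ∧ c ∧ e
= ¬¬(c ∧ e) ∧ ¬c ∨ c ∧ c ∧ e
= c ∧ e ∧ ¬c ∨ c ∧ c ∧ e
= c ∧ e

c ∧ e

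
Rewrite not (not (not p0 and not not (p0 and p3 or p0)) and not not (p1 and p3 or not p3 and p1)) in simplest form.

not (not (not p0 and not not (p0 and p3 or p0)) and not not (p1 and p3 or not p3 and p1))
= not (not (not p0 and not not (p0 and p3 or p0)) and not not p1)   (distribution)
= not (not (not p0 and not not p0) and not not p1)   (absorption)
= not ((p0 or not p0) and not not p1)   (De Morgan)
= not not not p1   (complement / identity)
= not p1   (double negation)

not p1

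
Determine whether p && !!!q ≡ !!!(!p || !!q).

E1: p && !!!q
    = p && !q   — double negation
E2: !!!(!p || !!q)
    = !!(p && !q)   — De Morgan
    = p && !q   — double negation
Both reduce to p && !q, so they are equivalent.

Yes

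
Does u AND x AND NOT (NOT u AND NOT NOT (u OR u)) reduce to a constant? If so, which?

no

u AND x AND NOT (NOT u AND NOT NOT (u OR u))
= u AND x AND NOT (NOT u AND NOT NOT u)   [idempotence]
= u AND x AND (u OR NOT u)   [De Morgan]
= u AND x   [complement / identity]
This depends on u, x, so it is not a constant.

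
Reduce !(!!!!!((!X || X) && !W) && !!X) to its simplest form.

!(!!!!!((!X || X) && !W) && !!X)
= !(!!!!!!W && !!X)   (complement / identity)
= !(!!!!W && !!X)   (double negation)
= !(!!W && !!X)   (double negation)
= !W || !X   (De Morgan)

!W || !X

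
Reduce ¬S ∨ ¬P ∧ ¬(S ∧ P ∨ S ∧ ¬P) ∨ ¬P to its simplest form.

¬S ∨ ¬P ∧ ¬(S ∧ P ∨ S ∧ ¬P) ∨ ¬P
= ¬S ∨ ¬P ∧ ¬S ∨ ¬P   (distribution)
= ¬S ∨ ¬P   (absorption)

¬S ∨ ¬P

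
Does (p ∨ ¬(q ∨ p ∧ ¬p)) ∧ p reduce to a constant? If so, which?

(p ∨ ¬(q ∨ p ∧ ¬p)) ∧ p
= (p ∨ ¬q) ∧ p
= p
This depends on p, so it is not a constant.

no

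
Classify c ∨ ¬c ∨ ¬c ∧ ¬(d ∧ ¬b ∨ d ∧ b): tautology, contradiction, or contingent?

tautology

c ∨ ¬c ∨ ¬c ∧ ¬(d ∧ ¬b ∨ d ∧ b)
= c ∨ ¬c ∨ ¬c ∧ ¬d
= c ∨ ¬c
= True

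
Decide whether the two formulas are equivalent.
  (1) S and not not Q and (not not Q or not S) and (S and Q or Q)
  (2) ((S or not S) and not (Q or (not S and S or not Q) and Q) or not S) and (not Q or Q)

E1: S and not not Q and (not not Q or not S) and (S and Q or Q)
    = S and not not Q and (S and Q or Q)   [absorption]
    = S and Q and (S and Q or Q)   [double negation]
    = S and Q   [absorption]
E2: ((S or not S) and not (Q or (not S and S or not Q) and Q) or not S) and (not Q or Q)
    = ((S or not S) and not (Q or not Q and Q) or not S) and (not Q or Q)   [complement / identity]
    = (S or not S) and not (Q or not Q and Q) or not S   [complement / identity]
    = (S or not S) and not Q or not S   [complement / identity]
    = not Q or not S   [complement / identity]
These differ: at Q=0, S=0, E1 = 0 but E2 = 1.

No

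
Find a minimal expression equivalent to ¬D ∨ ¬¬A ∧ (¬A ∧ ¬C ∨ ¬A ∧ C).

¬D ∨ ¬¬A ∧ (¬A ∧ ¬C ∨ ¬A ∧ C)
= ¬D ∨ ¬¬A ∧ ¬A
= ¬D ∨ A ∧ ¬A
= ¬D

¬D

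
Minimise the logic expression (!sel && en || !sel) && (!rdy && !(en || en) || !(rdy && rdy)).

(!sel && en || !sel) && (!rdy && !(en || en) || !(rdy && rdy))
= !sel && (!rdy && !(en || en) || !(rdy && rdy))   — absorption
= !sel && (!rdy && !en || !(rdy && rdy))   — idempotence
= !sel && (!rdy && !en || !rdy)   — idempotence
= !sel && !rdy   — absorption

!sel && !rdy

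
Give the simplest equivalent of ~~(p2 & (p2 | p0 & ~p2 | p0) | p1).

~~(p2 & (p2 | p0 & ~p2 | p0) | p1)
= ~~(p2 & (p2 | p0) | p1)   [absorption]
= p2 & (p2 | p0) | p1   [double negation]
= p2 | p1   [absorption]

p2 | p1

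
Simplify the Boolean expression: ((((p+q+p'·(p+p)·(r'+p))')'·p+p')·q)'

((((p+q+p'·(p+p)·(r'+p))')'·p+p')·q)'
= (((p+q+p'·(p+p)·(r'+p))·p+p')·q)'   (double negation)
= (((p+q+p'·(p·r'+p))·p+p')·q)'   (distribution)
= (((p+q+p'·p)·p+p')·q)'   (absorption)
= (((p+q)·p+p')·q)'   (complement / identity)
= ((p+p')·q)'   (absorption)
= q'   (complement / identity)

q'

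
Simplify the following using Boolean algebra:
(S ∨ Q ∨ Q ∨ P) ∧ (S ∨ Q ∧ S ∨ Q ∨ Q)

(S ∨ Q ∨ Q ∨ P) ∧ (S ∨ Q ∧ S ∨ Q ∨ Q)
= (S ∨ Q ∨ Q ∨ P) ∧ (S ∨ Q ∨ Q)   (absorption)
= S ∨ Q ∨ Q   (absorption)
= S ∨ Q   (idempotence)

S ∨ Q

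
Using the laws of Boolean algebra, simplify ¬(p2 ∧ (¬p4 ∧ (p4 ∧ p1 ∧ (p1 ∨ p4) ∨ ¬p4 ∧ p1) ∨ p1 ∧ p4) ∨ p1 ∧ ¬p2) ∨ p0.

¬p1 ∨ p0

¬(p2 ∧ (¬p4 ∧ (p4 ∧ p1 ∧ (p1 ∨ p4) ∨ ¬p4 ∧ p1) ∨ p1 ∧ p4) ∨ p1 ∧ ¬p2) ∨ p0
= ¬(p2 ∧ (¬p4 ∧ (p4 ∧ p1 ∨ ¬p4 ∧ p1) ∨ p1 ∧ p4) ∨ p1 ∧ ¬p2) ∨ p0   (absorption)
= ¬(p2 ∧ (¬p4 ∧ p1 ∨ p1 ∧ p4) ∨ p1 ∧ ¬p2) ∨ p0   (distribution)
= ¬(p2 ∧ p1 ∨ p1 ∧ ¬p2) ∨ p0   (distribution)
= ¬p1 ∨ p0   (distribution)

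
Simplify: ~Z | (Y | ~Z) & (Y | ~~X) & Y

~Z | (Y | ~Z) & (Y | ~~X) & Y
= ~Z | (Y | ~Z) & (Y | X) & Y   — double negation
= ~Z | (Y | ~Z) & Y   — absorption
= ~Z | Y   — absorption

~Z | Y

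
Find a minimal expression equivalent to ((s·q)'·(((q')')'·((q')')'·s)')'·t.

((s·q)'·(((q')')'·((q')')'·s)')'·t
= (s·q+((q')')'·((q')')'·s)·t   (De Morgan)
= (s·q+((q')')'·s)·t   (idempotence)
= (s·q+q'·s)·t   (double negation)
= s·t   (distribution)

s·t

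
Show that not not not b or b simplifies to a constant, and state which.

not not not b or b
= not b or b   [double negation]
= True   [complement]

True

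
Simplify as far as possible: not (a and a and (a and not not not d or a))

not (a and a and (a and not not not d or a))
= not (a and a and (a and not d or a))
= not (a and (a and not d or a))
= not (a and a)
= not a

not a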